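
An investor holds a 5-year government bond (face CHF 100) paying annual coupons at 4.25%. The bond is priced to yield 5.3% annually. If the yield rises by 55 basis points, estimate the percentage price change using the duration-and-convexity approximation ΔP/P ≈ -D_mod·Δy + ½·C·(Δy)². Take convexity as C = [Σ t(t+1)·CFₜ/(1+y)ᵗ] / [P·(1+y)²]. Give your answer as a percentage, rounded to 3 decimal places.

-2.365%

With y = 0.053:
  t   CF        PV=CF/(1+0.053)^t    t·PV        t(t+1)·PV
  1         4.25         4.0361         4.0361           8.0722
  2         4.25         3.8329         7.6659          22.9976
  3         4.25         3.6400        10.9201          43.6802
  4         4.25         3.4568        13.8272          69.1362
  5       104.25        80.5256       402.6282       2,415.7693
  Σ                     95.4915       439.0775       2,559.6556
P = 95.4915; D_Mac = 4.59808 yrs; D_mod = 4.36665 yrs; C = 24.17464.
Duration effect: -4.36665 × (+0.0055) = -0.024017
Convexity effect: 0.5 × 24.17464 × (0.0055)² = +0.0003656
ΔP/P ≈ -0.024017 + 0.0003656 = -0.023651 = -2.3651%.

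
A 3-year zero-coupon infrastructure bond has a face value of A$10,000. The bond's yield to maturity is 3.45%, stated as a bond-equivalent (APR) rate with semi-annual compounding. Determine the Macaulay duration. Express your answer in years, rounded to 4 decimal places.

3.0000 years

A zero-coupon bond has a single cash flow at maturity, so its Macaulay duration equals its maturity: 3 years.
(Equivalently: 6 semi-annual periods ÷ 2 = 3 years.)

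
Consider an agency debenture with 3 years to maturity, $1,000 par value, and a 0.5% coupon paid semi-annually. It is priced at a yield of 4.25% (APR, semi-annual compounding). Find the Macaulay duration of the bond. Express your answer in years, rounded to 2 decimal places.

Periodic yield y = 0.02125. Discount each cash flow and weight by its period:
  t   CF        PV=CF/(1+0.02125)^t    t·PV
  1         2.50         2.4480         2.4480
  2         2.50         2.3970         4.7941
  3         2.50         2.3472         7.0415
  4         2.50         2.2983         9.1933
  5         2.50         2.2505        11.2525
  6     1,002.50       883.6738     5,302.0426
  Σ                    895.4148     5,336.7720
Price P = Σ PV = 895.4148.
Macaulay duration = Σ(t·PV) / P = 5,336.7720 / 895.4148 = 5.96011 half-year periods.
In years: 5.96011 / 2 = 2.98006 years.

2.98 years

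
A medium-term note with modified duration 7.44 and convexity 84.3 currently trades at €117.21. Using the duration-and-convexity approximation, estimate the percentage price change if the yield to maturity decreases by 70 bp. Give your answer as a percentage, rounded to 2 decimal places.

+5.41%

Duration effect: -D_mod·Δy = -7.44 × (-0.007) = +0.052080
Convexity effect: ½·C·(Δy)² = 0.5 × 84.3 × (-0.007)² = +0.00206535
ΔP/P ≈ +0.052080 + 0.00206535 = +0.05414535
= +5.414535%.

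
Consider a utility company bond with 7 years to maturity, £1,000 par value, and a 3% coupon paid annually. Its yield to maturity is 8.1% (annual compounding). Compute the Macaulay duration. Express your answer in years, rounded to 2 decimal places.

Periodic yield y = 0.081. Discount each cash flow and weight by its year:
  t   CF        PV=CF/(1+0.081)^t    t·PV
  1        30.00        27.7521        27.7521
  2        30.00        25.6726        51.3452
  3        30.00        23.7489        71.2468
  4        30.00        21.9694        87.8777
  5        30.00        20.3232       101.6162
  6        30.00        18.8004       112.8024
  7     1,030.00       597.1142     4,179.7991
  Σ                    735.3808     4,632.4394
Price P = Σ PV = 735.3808.
Macaulay duration = Σ(t·PV) / P = 4,632.4394 / 735.3808 = 6.29937 years.

6.30 years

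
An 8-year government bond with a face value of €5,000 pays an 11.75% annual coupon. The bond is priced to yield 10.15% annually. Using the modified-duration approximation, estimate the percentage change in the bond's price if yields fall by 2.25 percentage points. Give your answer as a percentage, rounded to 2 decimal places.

Periodic yield y = 0.1015. Modified duration first:
  t   CF        PV=CF/(1+0.1015)^t    t·PV
  1       587.50       533.3636       533.3636
  2       587.50       484.2157       968.4314
  3       587.50       439.5966     1,318.7899
  4       587.50       399.0891     1,596.3564
  5       587.50       362.3142     1,811.5710
  6       587.50       328.9280     1,973.5681
  7       587.50       298.6183     2,090.3278
  8     5,587.50     2,578.3479    20,626.7835
  Σ                  5,424.4735    30,919.1918
P = 5,424.4735; D_Mac = 5.69994 yrs; D_mod = 5.69994/(1+0.1015) = 5.17471 yrs.
ΔP/P ≈ -D_mod · Δy = -5.17471 × (-0.0225) = +0.116431 = +11.6431%.

+11.64%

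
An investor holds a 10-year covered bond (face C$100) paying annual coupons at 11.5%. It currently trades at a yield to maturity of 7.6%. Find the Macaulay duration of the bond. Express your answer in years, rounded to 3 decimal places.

Periodic yield y = 0.076. Discount each cash flow and weight by its year:
  t   CF        PV=CF/(1+0.076)^t    t·PV
  1        11.50        10.6877        10.6877
  2        11.50         9.9328        19.8657
  3        11.50         9.2313        27.6938
  4        11.50         8.5792        34.3170
  5        11.50         7.9733        39.8664
  6        11.50         7.4101        44.4606
  7        11.50         6.8867        48.2070
  8        11.50         6.4003        51.2023
  9        11.50         5.9482        53.5340
  10      111.50        53.5984       535.9844
  Σ                    126.6481       865.8188
Price P = Σ PV = 126.6481.
Macaulay duration = Σ(t·PV) / P = 865.8188 / 126.6481 = 6.83641 years.

6.836 years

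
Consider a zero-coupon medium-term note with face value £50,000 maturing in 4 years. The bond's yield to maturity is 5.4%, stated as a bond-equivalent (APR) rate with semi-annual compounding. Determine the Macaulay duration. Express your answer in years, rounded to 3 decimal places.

A zero-coupon bond has a single cash flow at maturity, so its Macaulay duration equals its maturity: 4 years.
(Equivalently: 8 semi-annual periods ÷ 2 = 4 years.)

4.000 years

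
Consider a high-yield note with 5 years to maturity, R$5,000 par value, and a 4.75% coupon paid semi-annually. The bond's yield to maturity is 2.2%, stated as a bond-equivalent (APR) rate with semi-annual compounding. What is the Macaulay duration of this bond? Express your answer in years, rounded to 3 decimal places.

Periodic yield y = 0.011. Discount each cash flow and weight by its period:
  t   CF        PV=CF/(1+0.011)^t    t·PV
  1       118.75       117.4580       117.4580
  2       118.75       116.1800       232.3600
  3       118.75       114.9159       344.7477
  4       118.75       113.6656       454.6623
  5       118.75       112.4289       562.1443
  6       118.75       111.2056       667.2336
  7       118.75       109.9957       769.9696
  8       118.75       108.7989       870.3909
  9       118.75       107.6151       968.5359
  10    5,118.75     4,588.3059    45,883.0589
  Σ                  5,600.5694    50,870.5613
Price P = Σ PV = 5,600.5694.
Macaulay duration = Σ(t·PV) / P = 50,870.5613 / 5,600.5694 = 9.08311 half-year periods.
In years: 9.08311 / 2 = 4.54155 years.

4.542 years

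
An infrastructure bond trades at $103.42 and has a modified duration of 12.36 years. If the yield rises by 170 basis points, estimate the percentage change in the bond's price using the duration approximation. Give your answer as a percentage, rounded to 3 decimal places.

-21.012%

Duration approximation: ΔP/P ≈ -D_mod · Δy = -12.36 × (+0.017) = -0.210120.
As a percentage: -21.0120%.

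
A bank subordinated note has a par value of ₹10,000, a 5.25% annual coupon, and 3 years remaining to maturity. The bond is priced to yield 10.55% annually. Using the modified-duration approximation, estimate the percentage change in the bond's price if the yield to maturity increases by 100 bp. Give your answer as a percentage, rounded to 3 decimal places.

-2.570%

Periodic yield y = 0.1055. Modified duration first:
  t   CF        PV=CF/(1+0.1055)^t    t·PV
  1       525.00       474.8982       474.8982
  2       525.00       429.5778       859.1556
  3    10,525.00     7,790.1508    23,370.4523
  Σ                  8,694.6268    24,704.5061
P = 8,694.6268; D_Mac = 2.84135 yrs; D_mod = 2.84135/(1+0.1055) = 2.57020 yrs.
ΔP/P ≈ -D_mod · Δy = -2.57020 × (+0.01) = -0.025702 = -2.5702%.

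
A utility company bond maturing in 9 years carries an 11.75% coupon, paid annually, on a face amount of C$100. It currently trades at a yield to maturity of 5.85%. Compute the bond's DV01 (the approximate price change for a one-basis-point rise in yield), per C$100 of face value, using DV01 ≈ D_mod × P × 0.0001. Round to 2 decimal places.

C$0.09

Periodic yield y = 0.0585.
  t   CF        PV=CF/(1+0.0585)^t    t·PV
  1        11.75        11.1006        11.1006
  2        11.75        10.4871        20.9742
  3        11.75         9.9075        29.7226
  4        11.75         9.3600        37.4399
  5        11.75         8.8427        44.2134
  6        11.75         8.3540        50.1238
  7        11.75         7.8923        55.2459
  8        11.75         7.4561        59.6487
  9       111.75        66.9931       602.9375
  Σ                    140.3933       911.4065
P = 140.3933; D_Mac = 6.49181 yrs; D_mod = 6.13303 yrs.
DV01 ≈ 6.13303 × 140.3933 × 0.0001 = 0.086104.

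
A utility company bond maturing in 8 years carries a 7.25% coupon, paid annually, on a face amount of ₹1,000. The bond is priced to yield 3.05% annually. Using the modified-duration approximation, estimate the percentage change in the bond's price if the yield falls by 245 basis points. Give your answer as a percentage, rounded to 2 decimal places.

Periodic yield y = 0.0305. Modified duration first:
  t   CF        PV=CF/(1+0.0305)^t    t·PV
  1        72.50        70.3542        70.3542
  2        72.50        68.2719       136.5438
  3        72.50        66.2512       198.7537
  4        72.50        64.2904       257.1615
  5        72.50        62.3876       311.9378
  6        72.50        60.5411       363.2464
  7        72.50        58.7492       411.2445
  8     1,072.50       843.3606     6,746.8852
  Σ                  1,294.2062     8,496.1271
P = 1,294.2062; D_Mac = 6.56474 yrs; D_mod = 6.56474/(1+0.0305) = 6.37044 yrs.
ΔP/P ≈ -D_mod · Δy = -6.37044 × (-0.0245) = +0.156076 = +15.6076%.

+15.61%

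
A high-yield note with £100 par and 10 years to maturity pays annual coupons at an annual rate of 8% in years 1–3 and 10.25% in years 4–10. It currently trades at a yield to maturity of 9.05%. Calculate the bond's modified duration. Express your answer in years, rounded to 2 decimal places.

6.51 years

Periodic yield y = 0.0905. First find Macaulay duration:
  t   CF        PV=CF/(1+0.0905)^t    t·PV
  1         8.00         7.3361         7.3361
  2         8.00         6.7273        13.4545
  3         8.00         6.1690        18.5069
  4        10.25         7.2481        28.9922
  5        10.25         6.6465        33.2327
  6        10.25         6.0949        36.5697
  7        10.25         5.5891        39.1239
  8        10.25         5.1253        41.0023
  9        10.25         4.6999        42.2995
  10      110.25        46.3577       463.5770
  Σ                    101.9939       724.0949
P = 101.9939; Macaulay duration = 724.0949 / 101.9939 = 7.09939 years.
Modified duration = D_Mac / (1 + y) = 7.09939 / 1.0905 = 6.51022 years.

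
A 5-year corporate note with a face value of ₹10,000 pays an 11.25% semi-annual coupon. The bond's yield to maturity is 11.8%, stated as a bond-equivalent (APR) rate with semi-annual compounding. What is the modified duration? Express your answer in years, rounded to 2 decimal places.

Periodic yield y = 0.059. First find Macaulay duration:
  t   CF        PV=CF/(1+0.059)^t    t·PV
  1       562.50       531.1615       531.1615
  2       562.50       501.5689     1,003.1378
  3       562.50       473.6250     1,420.8751
  4       562.50       447.2380     1,788.9520
  5       562.50       422.3210     2,111.6052
  6       562.50       398.7923     2,392.7538
  7       562.50       376.5744     2,636.0209
  8       562.50       355.5943     2,844.7548
  9       562.50       335.7831     3,022.0483
  10   10,562.50     5,953.9766    59,539.7656
  Σ                  9,796.6352    77,291.0749
P = 9,796.6352; Macaulay duration = 77,291.0749 / 9,796.6352 = 7.88955 half-year periods = 3.94478 years.
Modified duration = D_Mac / (1 + y) = 3.94478 / 1.059 = 3.72500 years.

3.73 years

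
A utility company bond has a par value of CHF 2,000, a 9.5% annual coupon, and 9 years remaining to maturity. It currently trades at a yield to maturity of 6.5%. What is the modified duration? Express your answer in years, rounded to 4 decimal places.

6.2644 years

Periodic yield y = 0.065. First find Macaulay duration:
  t   CF        PV=CF/(1+0.065)^t    t·PV
  1       190.00       178.4038       178.4038
  2       190.00       167.5153       335.0305
  3       190.00       157.2913       471.8740
  4       190.00       147.6914       590.7655
  5       190.00       138.6774       693.3868
  6       190.00       130.2135       781.2809
  7       190.00       122.2662       855.8633
  8       190.00       114.8039       918.4314
  9     2,190.00     1,242.5036    11,182.5321
  Σ                  2,399.3663    16,007.5683
P = 2,399.3663; Macaulay duration = 16,007.5683 / 2,399.3663 = 6.67158 years.
Modified duration = D_Mac / (1 + y) = 6.67158 / 1.065 = 6.26440 years.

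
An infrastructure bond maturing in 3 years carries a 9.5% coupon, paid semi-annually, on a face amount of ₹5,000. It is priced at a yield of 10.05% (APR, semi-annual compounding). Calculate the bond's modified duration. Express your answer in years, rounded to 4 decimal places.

Periodic yield y = 0.05025. First find Macaulay duration:
  t   CF        PV=CF/(1+0.05025)^t    t·PV
  1       237.50       226.1366       226.1366
  2       237.50       215.3170       430.6339
  3       237.50       205.0150       615.0449
  4       237.50       195.2059       780.8234
  5       237.50       185.8661       929.3304
  6     5,237.50     3,902.7245    23,416.3470
  Σ                  4,930.2650    26,398.3163
P = 4,930.2650; Macaulay duration = 26,398.3163 / 4,930.2650 = 5.35434 half-year periods = 2.67717 years.
Modified duration = D_Mac / (1 + y) = 2.67717 / 1.05025 = 2.54908 years.

2.5491 years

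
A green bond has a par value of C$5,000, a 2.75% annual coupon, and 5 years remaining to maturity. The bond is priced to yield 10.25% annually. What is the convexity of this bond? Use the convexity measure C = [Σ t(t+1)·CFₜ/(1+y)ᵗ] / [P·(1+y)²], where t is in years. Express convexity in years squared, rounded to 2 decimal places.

22.62

With y = 0.1025:
  t   CF        PV=CF/(1+0.1025)^t    t·PV        t(t+1)·PV
  1       137.50       124.7166       124.7166         249.4331
  2       137.50       113.1216       226.2432         678.7295
  3       137.50       102.6046       307.8139       1,231.2554
  4       137.50        93.0654       372.2616       1,861.3082
  5     5,137.50     3,153.9793    15,769.8967      94,619.3802
  Σ                  3,587.4875    16,800.9319      98,640.1065
P = 3,587.4875.
Convexity = Σ t(t+1)·PV / [P·(1+y)²] = 98,640.1065 / (3,587.4875 × 1.215506) = 22.62069.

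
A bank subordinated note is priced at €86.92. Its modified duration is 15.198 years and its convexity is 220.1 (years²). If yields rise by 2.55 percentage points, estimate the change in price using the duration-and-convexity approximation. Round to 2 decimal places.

Duration effect: -D_mod·Δy = -15.198 × (+0.0255) = -0.387549
Convexity effect: ½·C·(Δy)² = 0.5 × 220.1 × (0.0255)² = +0.0715600125
ΔP/P ≈ -0.387549 + 0.0715600125 = -0.3159889875
ΔP ≈ 86.92 × (-0.3159889875) = -27.4657627935.

-€27.47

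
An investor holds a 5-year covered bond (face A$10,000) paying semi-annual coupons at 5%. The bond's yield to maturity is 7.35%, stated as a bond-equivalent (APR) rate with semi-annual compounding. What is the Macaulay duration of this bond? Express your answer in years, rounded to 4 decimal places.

4.4527 years

Periodic yield y = 0.03675. Discount each cash flow and weight by its period:
  t   CF        PV=CF/(1+0.03675)^t    t·PV
  1       250.00       241.1382       241.1382
  2       250.00       232.5905       465.1809
  3       250.00       224.3458       673.0373
  4       250.00       216.3933       865.5732
  5       250.00       208.7228     1,043.6138
  6       250.00       201.3241     1,207.9445
  7       250.00       194.1877     1,359.3138
  8       250.00       187.3043     1,498.4341
  9       250.00       180.6648     1,625.9835
  10   10,250.00     7,144.6906    71,446.9058
  Σ                  9,031.3619    80,427.1251
Price P = Σ PV = 9,031.3619.
Macaulay duration = Σ(t·PV) / P = 80,427.1251 / 9,031.3619 = 8.90532 half-year periods.
In years: 8.90532 / 2 = 4.45266 years.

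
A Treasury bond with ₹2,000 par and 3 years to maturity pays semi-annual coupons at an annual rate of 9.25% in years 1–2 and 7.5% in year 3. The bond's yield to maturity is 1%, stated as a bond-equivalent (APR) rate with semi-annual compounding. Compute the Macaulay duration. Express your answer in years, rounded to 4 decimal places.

Periodic yield y = 0.005. Discount each cash flow and weight by its period:
  t   CF        PV=CF/(1+0.005)^t    t·PV
  1        92.50        92.0398        92.0398
  2        92.50        91.5819       183.1638
  3        92.50        91.1263       273.3788
  4        92.50        90.6729       362.6916
  5        75.00        73.1528       365.7640
  6     2,075.00     2,013.8250    12,082.9501
  Σ                  2,452.3987    13,359.9880
Price P = Σ PV = 2,452.3987.
Macaulay duration = Σ(t·PV) / P = 13,359.9880 / 2,452.3987 = 5.44772 half-year periods.
In years: 5.44772 / 2 = 2.72386 years.

2.7239 years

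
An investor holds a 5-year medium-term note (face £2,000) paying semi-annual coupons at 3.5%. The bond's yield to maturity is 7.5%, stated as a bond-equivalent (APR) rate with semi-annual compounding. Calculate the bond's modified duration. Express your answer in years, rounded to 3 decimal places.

4.421 years

Periodic yield y = 0.0375. First find Macaulay duration:
  t   CF        PV=CF/(1+0.0375)^t    t·PV
  1        35.00        33.7349        33.7349
  2        35.00        32.5156        65.0312
  3        35.00        31.3403        94.0210
  4        35.00        30.2076       120.8302
  5        35.00        29.1157       145.5786
  6        35.00        28.0633       168.3801
  7        35.00        27.0490       189.3430
  8        35.00        26.0713       208.5706
  9        35.00        25.1290       226.1609
  10    2,035.00     1,408.2617    14,082.6167
  Σ                  1,671.4885    15,334.2674
P = 1,671.4885; Macaulay duration = 15,334.2674 / 1,671.4885 = 9.17402 half-year periods = 4.58701 years.
Modified duration = D_Mac / (1 + y) = 4.58701 / 1.0375 = 4.42121 years.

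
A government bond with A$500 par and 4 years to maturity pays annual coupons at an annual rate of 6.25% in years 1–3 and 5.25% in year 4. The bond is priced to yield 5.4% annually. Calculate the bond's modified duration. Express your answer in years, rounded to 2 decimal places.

3.48 years

Periodic yield y = 0.054. First find Macaulay duration:
  t   CF        PV=CF/(1+0.054)^t    t·PV
  1        31.25        29.6490        29.6490
  2        31.25        28.1299        56.2599
  3        31.25        26.6887        80.0662
  4       526.25       426.4122     1,705.6490
  Σ                    510.8799     1,871.6240
P = 510.8799; Macaulay duration = 1,871.6240 / 510.8799 = 3.66353 years.
Modified duration = D_Mac / (1 + y) = 3.66353 / 1.054 = 3.47584 years.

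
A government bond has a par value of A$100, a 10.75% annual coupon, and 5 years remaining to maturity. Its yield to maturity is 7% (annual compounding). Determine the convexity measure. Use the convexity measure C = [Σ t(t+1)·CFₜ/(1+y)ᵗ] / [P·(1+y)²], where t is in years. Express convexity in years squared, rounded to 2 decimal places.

With y = 0.07:
  t   CF        PV=CF/(1+0.07)^t    t·PV        t(t+1)·PV
  1        10.75        10.0467        10.0467          20.0935
  2        10.75         9.3895        18.7789          56.3368
  3        10.75         8.7752        26.3256         105.3024
  4        10.75         8.2011        32.8045         164.0225
  5       110.75        78.9632       394.8161       2,368.8966
  Σ                    115.3757       482.7719       2,714.6517
P = 115.3757.
Convexity = Σ t(t+1)·PV / [P·(1+y)²] = 2,714.6517 / (115.3757 × 1.144900) = 20.55096.

20.55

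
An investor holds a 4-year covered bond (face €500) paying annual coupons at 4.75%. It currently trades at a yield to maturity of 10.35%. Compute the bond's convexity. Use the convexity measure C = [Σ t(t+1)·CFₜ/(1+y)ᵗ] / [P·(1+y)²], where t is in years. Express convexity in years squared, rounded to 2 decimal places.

14.83

With y = 0.1035:
  t   CF        PV=CF/(1+0.1035)^t    t·PV        t(t+1)·PV
  1        23.75        21.5224        21.5224          43.0449
  2        23.75        19.5038        39.0076         117.0227
  3        23.75        17.6745        53.0234         212.0937
  4       523.75       353.2114     1,412.8455       7,064.2276
  Σ                    411.9121     1,526.3990       7,436.3889
P = 411.9121.
Convexity = Σ t(t+1)·PV / [P·(1+y)²] = 7,436.3889 / (411.9121 × 1.217712) = 14.82562.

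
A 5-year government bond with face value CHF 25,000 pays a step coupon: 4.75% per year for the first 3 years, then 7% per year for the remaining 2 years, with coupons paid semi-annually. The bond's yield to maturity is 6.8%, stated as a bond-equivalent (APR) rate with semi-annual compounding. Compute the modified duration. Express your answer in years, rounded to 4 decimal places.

Periodic yield y = 0.034. First find Macaulay duration:
  t   CF        PV=CF/(1+0.034)^t    t·PV
  1       593.75       574.2263       574.2263
  2       593.75       555.3446     1,110.6892
  3       593.75       537.0837     1,611.2512
  4       593.75       519.4233     2,077.6934
  5       593.75       502.3437     2,511.7183
  6       593.75       485.8256     2,914.9536
  7       875.00       692.4115     4,846.8806
  8       875.00       669.6436     5,357.1491
  9       875.00       647.6244     5,828.6196
  10   25,875.00    18,521.4495   185,214.4946
  Σ                 23,705.3763   212,047.6759
P = 23,705.3763; Macaulay duration = 212,047.6759 / 23,705.3763 = 8.94513 half-year periods = 4.47257 years.
Modified duration = D_Mac / (1 + y) = 4.47257 / 1.034 = 4.32550 years.

4.3255 years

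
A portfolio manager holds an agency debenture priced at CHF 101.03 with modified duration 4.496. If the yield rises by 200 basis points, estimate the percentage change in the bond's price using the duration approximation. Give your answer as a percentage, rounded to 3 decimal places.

-8.992%

Duration approximation: ΔP/P ≈ -D_mod · Δy = -4.496 × (+0.02) = -0.089920.
As a percentage: -8.9920%.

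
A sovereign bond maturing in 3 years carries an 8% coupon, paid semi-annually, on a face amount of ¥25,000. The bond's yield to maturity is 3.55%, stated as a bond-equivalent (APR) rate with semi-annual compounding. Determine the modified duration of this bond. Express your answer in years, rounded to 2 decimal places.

2.70 years

Periodic yield y = 0.01775. First find Macaulay duration:
  t   CF        PV=CF/(1+0.01775)^t    t·PV
  1     1,000.00       982.5596       982.5596
  2     1,000.00       965.4233     1,930.8466
  3     1,000.00       948.5859     2,845.7577
  4     1,000.00       932.0422     3,728.1686
  5     1,000.00       915.7869     4,578.9347
  6    26,000.00    23,395.1957   140,371.1740
  Σ                 28,139.5935   154,437.4412
P = 28,139.5935; Macaulay duration = 154,437.4412 / 28,139.5935 = 5.48826 half-year periods = 2.74413 years.
Modified duration = D_Mac / (1 + y) = 2.74413 / 1.01775 = 2.69627 years.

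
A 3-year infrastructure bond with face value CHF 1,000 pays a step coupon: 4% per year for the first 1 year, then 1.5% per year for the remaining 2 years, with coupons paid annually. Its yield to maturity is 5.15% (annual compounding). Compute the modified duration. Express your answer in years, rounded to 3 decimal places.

2.761 years

Periodic yield y = 0.0515. First find Macaulay duration:
  t   CF        PV=CF/(1+0.0515)^t    t·PV
  1        40.00        38.0409        38.0409
  2        15.00        13.5667        27.1333
  3     1,015.00       873.0482     2,619.1445
  Σ                    924.6557     2,684.3187
P = 924.6557; Macaulay duration = 2,684.3187 / 924.6557 = 2.90305 years.
Modified duration = D_Mac / (1 + y) = 2.90305 / 1.0515 = 2.76086 years.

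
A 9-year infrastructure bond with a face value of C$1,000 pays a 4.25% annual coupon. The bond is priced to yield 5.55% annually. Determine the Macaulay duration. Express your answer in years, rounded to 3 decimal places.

7.588 years

Periodic yield y = 0.0555. Discount each cash flow and weight by its year:
  t   CF        PV=CF/(1+0.0555)^t    t·PV
  1        42.50        40.2653        40.2653
  2        42.50        38.1481        76.2961
  3        42.50        36.1422       108.4265
  4        42.50        34.2418       136.9670
  5        42.50        32.4413       162.2063
  6        42.50        30.7354       184.4127
  7        42.50        29.1193       203.8353
  8        42.50        27.5882       220.7054
  9     1,042.50       641.1386     5,770.2474
  Σ                    909.8201     6,903.3620
Price P = Σ PV = 909.8201.
Macaulay duration = Σ(t·PV) / P = 6,903.3620 / 909.8201 = 7.58761 years.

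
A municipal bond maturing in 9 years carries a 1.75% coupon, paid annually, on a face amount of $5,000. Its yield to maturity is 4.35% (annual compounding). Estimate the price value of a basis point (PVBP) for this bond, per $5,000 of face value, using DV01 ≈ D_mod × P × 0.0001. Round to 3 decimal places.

$3.229

Periodic yield y = 0.0435.
  t   CF        PV=CF/(1+0.0435)^t    t·PV
  1        87.50        83.8524        83.8524
  2        87.50        80.3569       160.7138
  3        87.50        77.0071       231.0213
  4        87.50        73.7969       295.1877
  5        87.50        70.7206       353.6029
  6        87.50        67.7725       406.6348
  7        87.50        64.9473       454.6309
  8        87.50        62.2398       497.9187
  9     5,087.50     3,467.9461    31,211.5151
  Σ                  4,048.6396    33,695.0775
P = 4,048.6396; D_Mac = 8.32257 yrs; D_mod = 7.97563 yrs.
DV01 ≈ 7.97563 × 4,048.6396 × 0.0001 = 3.229044.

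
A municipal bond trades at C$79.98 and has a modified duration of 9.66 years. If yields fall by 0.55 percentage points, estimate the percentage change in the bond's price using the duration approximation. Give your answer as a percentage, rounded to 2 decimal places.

Duration approximation: ΔP/P ≈ -D_mod · Δy = -9.66 × (-0.0055) = +0.053130.
As a percentage: +5.3130%.

+5.31%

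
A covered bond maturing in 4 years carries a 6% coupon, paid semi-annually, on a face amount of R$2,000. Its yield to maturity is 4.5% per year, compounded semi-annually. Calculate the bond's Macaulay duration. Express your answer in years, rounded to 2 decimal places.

3.63 years

Periodic yield y = 0.0225. Discount each cash flow and weight by its period:
  t   CF        PV=CF/(1+0.0225)^t    t·PV
  1        60.00        58.6797        58.6797
  2        60.00        57.3885       114.7769
  3        60.00        56.1256       168.3769
  4        60.00        54.8906       219.5624
  5        60.00        53.6827       268.4137
  6        60.00        52.5015       315.0087
  7        60.00        51.3462       359.4232
  8     2,060.00     1,724.0930    13,792.7439
  Σ                  2,108.7078    15,296.9855
Price P = Σ PV = 2,108.7078.
Macaulay duration = Σ(t·PV) / P = 15,296.9855 / 2,108.7078 = 7.25420 half-year periods.
In years: 7.25420 / 2 = 3.62710 years.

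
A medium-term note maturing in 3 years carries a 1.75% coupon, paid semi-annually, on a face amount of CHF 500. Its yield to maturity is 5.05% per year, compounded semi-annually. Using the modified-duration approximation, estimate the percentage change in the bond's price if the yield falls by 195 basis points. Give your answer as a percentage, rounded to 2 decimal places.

Periodic yield y = 0.02525. Modified duration first:
  t   CF        PV=CF/(1+0.02525)^t    t·PV
  1        4.375         4.2673         4.2673
  2        4.375         4.1622         8.3243
  3        4.375         4.0597        12.1790
  4        4.375         3.9597        15.8387
  5        4.375         3.8622        19.3108
  6      504.375       434.2851     2,605.7103
  Σ                    454.5959     2,665.6303
P = 454.5959; D_Mac = 5.86374 half-year periods = 2.93187 yrs; D_mod = 2.93187/(1+0.02525) = 2.85966 yrs.
ΔP/P ≈ -D_mod · Δy = -2.85966 × (-0.0195) = +0.055763 = +5.5763%.

+5.58%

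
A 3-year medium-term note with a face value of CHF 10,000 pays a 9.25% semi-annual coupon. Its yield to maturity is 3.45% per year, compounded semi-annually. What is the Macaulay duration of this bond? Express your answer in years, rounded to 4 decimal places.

Periodic yield y = 0.01725. Discount each cash flow and weight by its period:
  t   CF        PV=CF/(1+0.01725)^t    t·PV
  1       462.50       454.6572       454.6572
  2       462.50       446.9473       893.8946
  3       462.50       439.3682     1,318.1047
  4       462.50       431.9176     1,727.6706
  5       462.50       424.5934     2,122.9670
  6    10,462.50     9,442.1149    56,652.6892
  Σ                 11,639.5986    63,169.9833
Price P = Σ PV = 11,639.5986.
Macaulay duration = Σ(t·PV) / P = 63,169.9833 / 11,639.5986 = 5.42716 half-year periods.
In years: 5.42716 / 2 = 2.71358 years.

2.7136 years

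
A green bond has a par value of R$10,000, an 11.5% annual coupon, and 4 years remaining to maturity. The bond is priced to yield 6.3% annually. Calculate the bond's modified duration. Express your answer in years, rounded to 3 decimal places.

3.265 years

Periodic yield y = 0.063. First find Macaulay duration:
  t   CF        PV=CF/(1+0.063)^t    t·PV
  1     1,150.00     1,081.8438     1,081.8438
  2     1,150.00     1,017.7270     2,035.4541
  3     1,150.00       957.4102     2,872.2306
  4    11,150.00     8,732.5646    34,930.2586
  Σ                 11,789.5457    40,919.7871
P = 11,789.5457; Macaulay duration = 40,919.7871 / 11,789.5457 = 3.47085 years.
Modified duration = D_Mac / (1 + y) = 3.47085 / 1.063 = 3.26515 years.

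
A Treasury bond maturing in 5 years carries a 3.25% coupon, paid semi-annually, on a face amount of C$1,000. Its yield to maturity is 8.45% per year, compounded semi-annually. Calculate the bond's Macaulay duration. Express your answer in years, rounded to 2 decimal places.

4.60 years

Periodic yield y = 0.04225. Discount each cash flow and weight by its period:
  t   CF        PV=CF/(1+0.04225)^t    t·PV
  1        16.25        15.5913        15.5913
  2        16.25        14.9592        29.9185
  3        16.25        14.3528        43.0585
  4        16.25        13.7710        55.0840
  5        16.25        13.2128        66.0638
  6        16.25        12.6772        76.0630
  7        16.25        12.1633        85.1428
  8        16.25        11.6702        93.3616
  9        16.25        11.1971       100.7741
  10    1,016.25       671.8642     6,718.6423
  Σ                    791.4591     7,283.6998
Price P = Σ PV = 791.4591.
Macaulay duration = Σ(t·PV) / P = 7,283.6998 / 791.4591 = 9.20288 half-year periods.
In years: 9.20288 / 2 = 4.60144 years.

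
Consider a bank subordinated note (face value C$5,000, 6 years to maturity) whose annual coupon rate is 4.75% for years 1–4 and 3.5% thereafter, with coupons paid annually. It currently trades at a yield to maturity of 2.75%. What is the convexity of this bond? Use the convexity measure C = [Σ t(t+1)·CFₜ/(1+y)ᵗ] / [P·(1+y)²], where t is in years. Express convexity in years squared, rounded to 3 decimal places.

34.482

With y = 0.0275:
  t   CF        PV=CF/(1+0.0275)^t    t·PV        t(t+1)·PV
  1       237.50       231.1436       231.1436         462.2871
  2       237.50       224.9572       449.9145       1,349.7434
  3       237.50       218.9365       656.8094       2,627.2377
  4       237.50       213.0769       852.3074       4,261.5372
  5       175.00       152.8019       764.0097       4,584.0585
  6     5,175.00     4,397.6369    26,385.8216     184,700.7510
  Σ                  5,438.5530    29,340.0062     197,985.6149
P = 5,438.5530.
Convexity = Σ t(t+1)·PV / [P·(1+y)²] = 197,985.6149 / (5,438.5530 × 1.055756) = 34.48154.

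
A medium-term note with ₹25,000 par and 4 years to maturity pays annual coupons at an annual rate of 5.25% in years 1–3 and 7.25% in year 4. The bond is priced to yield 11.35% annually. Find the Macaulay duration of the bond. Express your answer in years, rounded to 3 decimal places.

Periodic yield y = 0.1135. Discount each cash flow and weight by its year:
  t   CF        PV=CF/(1+0.1135)^t    t·PV
  1     1,312.50     1,178.7158     1,178.7158
  2     1,312.50     1,058.5683     2,117.1365
  3     1,312.50       950.6675     2,852.0025
  4    26,812.50    17,441.2025    69,764.8099
  Σ                 20,629.1540    75,912.6647
Price P = Σ PV = 20,629.1540.
Macaulay duration = Σ(t·PV) / P = 75,912.6647 / 20,629.1540 = 3.67987 years.

3.680 years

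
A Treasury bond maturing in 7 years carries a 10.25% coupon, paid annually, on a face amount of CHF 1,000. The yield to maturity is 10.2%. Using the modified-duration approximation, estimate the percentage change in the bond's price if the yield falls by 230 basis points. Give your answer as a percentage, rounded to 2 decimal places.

Periodic yield y = 0.102. Modified duration first:
  t   CF        PV=CF/(1+0.102)^t    t·PV
  1       102.50        93.0127        93.0127
  2       102.50        84.4035       168.8071
  3       102.50        76.5912       229.7737
  4       102.50        69.5020       278.0081
  5       102.50        63.0690       315.3450
  6       102.50        57.2314       343.3883
  7     1,102.50       558.6084     3,910.2586
  Σ                  1,002.4183     5,338.5935
P = 1,002.4183; D_Mac = 5.32571 yrs; D_mod = 5.32571/(1+0.102) = 4.83277 yrs.
ΔP/P ≈ -D_mod · Δy = -4.83277 × (-0.023) = +0.111154 = +11.1154%.

+11.12%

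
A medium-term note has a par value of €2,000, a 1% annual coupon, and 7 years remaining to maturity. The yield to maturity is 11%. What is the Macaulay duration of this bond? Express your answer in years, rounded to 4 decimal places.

Periodic yield y = 0.11. Discount each cash flow and weight by its year:
  t   CF        PV=CF/(1+0.11)^t    t·PV
  1        20.00        18.0180        18.0180
  2        20.00        16.2324        32.4649
  3        20.00        14.6238        43.8715
  4        20.00        13.1746        52.6985
  5        20.00        11.8690        59.3451
  6        20.00        10.6928        64.1569
  7     2,020.00       972.9500     6,810.6499
  Σ                  1,057.5607     7,081.2048
Price P = Σ PV = 1,057.5607.
Macaulay duration = Σ(t·PV) / P = 7,081.2048 / 1,057.5607 = 6.69579 years.

6.6958 years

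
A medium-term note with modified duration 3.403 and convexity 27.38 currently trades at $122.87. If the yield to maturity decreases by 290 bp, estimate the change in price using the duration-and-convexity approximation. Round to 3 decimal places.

Duration effect: -D_mod·Δy = -3.403 × (-0.029) = +0.098687
Convexity effect: ½·C·(Δy)² = 0.5 × 27.38 × (-0.029)² = +0.01151329
ΔP/P ≈ +0.098687 + 0.01151329 = +0.11020029
ΔP ≈ 122.87 × (+0.11020029) = +13.5403096323.

+$13.540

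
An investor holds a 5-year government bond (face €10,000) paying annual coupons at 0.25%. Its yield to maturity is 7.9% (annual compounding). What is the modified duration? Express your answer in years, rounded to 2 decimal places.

4.61 years

Periodic yield y = 0.079. First find Macaulay duration:
  t   CF        PV=CF/(1+0.079)^t    t·PV
  1        25.00        23.1696        23.1696
  2        25.00        21.4732        42.9464
  3        25.00        19.9010        59.7031
  4        25.00        18.4440        73.7758
  5    10,025.00     6,854.5217    34,272.6087
  Σ                  6,937.5096    34,472.2037
P = 6,937.5096; Macaulay duration = 34,472.2037 / 6,937.5096 = 4.96896 years.
Modified duration = D_Mac / (1 + y) = 4.96896 / 1.079 = 4.60515 years.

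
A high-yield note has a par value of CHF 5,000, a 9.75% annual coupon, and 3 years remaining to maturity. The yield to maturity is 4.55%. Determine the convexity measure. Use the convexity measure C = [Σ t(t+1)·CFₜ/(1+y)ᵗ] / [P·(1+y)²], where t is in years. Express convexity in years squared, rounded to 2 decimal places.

With y = 0.0455:
  t   CF        PV=CF/(1+0.0455)^t    t·PV        t(t+1)·PV
  1       487.50       466.2841       466.2841         932.5681
  2       487.50       445.9915       891.9829       2,675.9488
  3     5,487.50     4,801.7818    14,405.3454      57,621.3817
  Σ                  5,714.0573    15,763.6124      61,229.8986
P = 5,714.0573.
Convexity = Σ t(t+1)·PV / [P·(1+y)²] = 61,229.8986 / (5,714.0573 × 1.093070) = 9.80327.

9.80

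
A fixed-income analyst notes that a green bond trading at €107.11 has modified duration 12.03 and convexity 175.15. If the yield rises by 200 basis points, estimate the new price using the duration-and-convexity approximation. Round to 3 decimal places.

€85.091

Duration effect: -D_mod·Δy = -12.03 × (+0.02) = -0.240600
Convexity effect: ½·C·(Δy)² = 0.5 × 175.15 × (0.02)² = +0.0350300
ΔP/P ≈ -0.240600 + 0.0350300 = -0.205570
New price ≈ 107.11 × (1 - 0.205570) = 85.0913973.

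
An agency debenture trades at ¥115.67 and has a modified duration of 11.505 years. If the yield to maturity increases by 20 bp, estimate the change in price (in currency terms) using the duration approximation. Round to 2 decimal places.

-¥2.66

Duration approximation: ΔP/P ≈ -D_mod · Δy = -11.505 × (+0.002) = -0.023010.
ΔP ≈ 115.67 × (-0.023010) = -2.6615667.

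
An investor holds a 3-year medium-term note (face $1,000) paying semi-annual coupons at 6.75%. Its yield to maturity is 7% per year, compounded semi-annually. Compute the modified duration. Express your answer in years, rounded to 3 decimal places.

Periodic yield y = 0.035. First find Macaulay duration:
  t   CF        PV=CF/(1+0.035)^t    t·PV
  1        33.75        32.6087        32.6087
  2        33.75        31.5060        63.0120
  3        33.75        30.4406        91.3217
  4        33.75        29.4112       117.6447
  5        33.75        28.4166       142.0830
  6     1,033.75       840.9563     5,045.7377
  Σ                    993.3393     5,492.4078
P = 993.3393; Macaulay duration = 5,492.4078 / 993.3393 = 5.52924 half-year periods = 2.76462 years.
Modified duration = D_Mac / (1 + y) = 2.76462 / 1.035 = 2.67113 years.

2.671 years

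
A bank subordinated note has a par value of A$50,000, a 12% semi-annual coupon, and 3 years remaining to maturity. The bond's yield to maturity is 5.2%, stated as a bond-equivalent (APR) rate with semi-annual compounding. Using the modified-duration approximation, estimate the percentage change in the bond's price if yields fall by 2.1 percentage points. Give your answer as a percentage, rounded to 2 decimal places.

Periodic yield y = 0.026. Modified duration first:
  t   CF        PV=CF/(1+0.026)^t    t·PV
  1     3,000.00     2,923.9766     2,923.9766
  2     3,000.00     2,849.8797     5,699.7595
  3     3,000.00     2,777.6606     8,332.9817
  4     3,000.00     2,707.2715    10,829.0860
  5     3,000.00     2,638.6662    13,193.3309
  6    53,000.00    45,435.1227   272,610.7360
  Σ                 59,332.5773   313,589.8707
P = 59,332.5773; D_Mac = 5.28529 half-year periods = 2.64264 yrs; D_mod = 2.64264/(1+0.026) = 2.57568 yrs.
ΔP/P ≈ -D_mod · Δy = -2.57568 × (-0.021) = +0.054089 = +5.4089%.

+5.41%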